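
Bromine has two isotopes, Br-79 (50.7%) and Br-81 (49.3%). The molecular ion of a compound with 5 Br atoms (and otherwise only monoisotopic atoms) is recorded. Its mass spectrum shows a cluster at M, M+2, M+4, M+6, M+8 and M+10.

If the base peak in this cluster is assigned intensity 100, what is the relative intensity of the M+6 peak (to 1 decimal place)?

97.2

Term probabilities: M 0.0335, M+2 0.1629, M+4 0.3168, M+6 0.3080, M+8 0.1497, M+10 0.0291. Base peak = M+4.
P(M+4) = C(5,2) × 0.507^3 × 0.493^2 = 10 × 0.13032384 × 0.243049 = 0.316751 (base)
P(M+6) = C(5,3) × 0.507^2 × 0.493^3 = 10 × 0.257049 × 0.11982316 = 0.308004
Relative intensity = 0.308004 / 0.316751 × 100 = 97.2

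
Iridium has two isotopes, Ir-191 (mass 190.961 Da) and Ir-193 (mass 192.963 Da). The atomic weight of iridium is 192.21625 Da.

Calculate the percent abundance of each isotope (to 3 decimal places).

With x = fraction of Ir-191 (so Ir-193 is 1 − x):
190.961·x + 192.963·(1 − x) = 192.21625
(190.961 − 192.963)·x = 192.21625 − 192.963
x = -0.74675 / -2.002 = 0.37300 → 37.300% Ir-191, 62.700% Ir-193.

Ir-191: 37.300%, Ir-193: 62.700%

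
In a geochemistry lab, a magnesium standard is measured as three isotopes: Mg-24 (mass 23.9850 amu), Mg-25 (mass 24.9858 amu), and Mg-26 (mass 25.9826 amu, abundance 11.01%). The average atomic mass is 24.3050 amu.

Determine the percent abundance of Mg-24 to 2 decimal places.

78.99%

The remaining 88.99% is split between Mg-24 (fraction x) and Mg-25 (fraction 0.8899 − x).
Substituting: 23.9850x + 24.9858(0.8899 − x) = 21.44431574
(23.9850 − 24.9858)x = -0.79054768  ⇒  x = 0.78992, y = 0.09998
Mg-24: 78.99%, Mg-25: 10.00%.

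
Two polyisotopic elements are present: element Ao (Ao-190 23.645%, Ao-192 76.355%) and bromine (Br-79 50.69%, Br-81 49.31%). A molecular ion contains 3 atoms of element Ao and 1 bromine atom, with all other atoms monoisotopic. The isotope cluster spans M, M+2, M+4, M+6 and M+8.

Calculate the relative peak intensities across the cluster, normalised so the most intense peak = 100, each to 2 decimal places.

Element Ao pattern (n=3): 0.01321959 : 0.12806704 : 0.41355715 : 0.44515622
Bromine pattern (n=1): 0.5069 : 0.4931
Convolve the two distributions (both contribute in 2-u steps):
  M: 0.01321959×0.5069 = 0.006701
  M+2: 0.01321959×0.4931 + 0.12806704×0.5069 = 0.071436
  M+4: 0.12806704×0.4931 + 0.41355715×0.5069 = 0.272782
  M+6: 0.41355715×0.4931 + 0.44515622×0.5069 = 0.429575
  M+8: 0.44515622×0.4931 = 0.219507
Scale to base peak (0.429575) = 100: 1.56 : 16.63 : 63.50 : 100.00 : 51.10

1.56 : 16.63 : 63.50 : 100.00 : 51.10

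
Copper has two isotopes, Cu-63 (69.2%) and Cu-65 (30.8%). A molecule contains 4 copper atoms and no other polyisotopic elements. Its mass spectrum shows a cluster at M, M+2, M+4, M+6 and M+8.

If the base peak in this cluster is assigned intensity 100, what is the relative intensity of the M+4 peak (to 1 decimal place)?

66.8

(0.692 + 0.308)^4 gives M 0.2293, M+2 0.4083, M+4 0.2726, M+6 0.0809, M+8 0.0090; the largest is M+2.
P(M+2) = C(4,1) × 0.692^3 × 0.308^1 = 4 × 0.33137389 × 0.3080 = 0.408253 (base)
P(M+4) = C(4,2) × 0.692^2 × 0.308^2 = 6 × 0.478864 × 0.094864 = 0.272562
Relative intensity = 0.272562 / 0.408253 × 100 = 66.8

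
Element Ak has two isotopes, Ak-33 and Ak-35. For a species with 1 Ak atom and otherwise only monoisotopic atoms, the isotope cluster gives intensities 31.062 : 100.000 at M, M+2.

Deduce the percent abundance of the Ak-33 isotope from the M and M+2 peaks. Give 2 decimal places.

23.70%

Let p = fractional abundance of Ak-33. I(M+2)/I(M) = [C(1,1)·p^0·(1−p)] / p^1 = 1·(1−p)/p = 100.000/31.062 = 3.2194
(1−p)/p = 3.2194/1 = 3.2194  ⇒  p = 1/(1 + 3.2194) = 0.2370
Ak-33: 23.70%, Ak-35: 76.30%.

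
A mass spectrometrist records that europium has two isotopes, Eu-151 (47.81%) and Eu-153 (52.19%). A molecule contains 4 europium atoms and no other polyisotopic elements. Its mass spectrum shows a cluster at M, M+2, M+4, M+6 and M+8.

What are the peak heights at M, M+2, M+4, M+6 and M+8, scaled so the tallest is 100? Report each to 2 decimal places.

13.99 : 61.07 : 100.00 : 72.77 : 19.86

Expanding (0.4781 + 0.5219)^4:
P(M) = 0.4781^4 = 0.052249
P(M+2) = 4 × 0.4781^3 × 0.5219^1 = 0.228141
P(M+4) = 6 × 0.4781^2 × 0.5219^2 = 0.373563
P(M+6) = 4 × 0.4781^1 × 0.5219^3 = 0.271857
P(M+8) = 0.5219^4 = 0.074191
The M+4 peak is largest (0.373563); scaling to 100 gives 13.99 : 61.07 : 100.00 : 72.77 : 19.86.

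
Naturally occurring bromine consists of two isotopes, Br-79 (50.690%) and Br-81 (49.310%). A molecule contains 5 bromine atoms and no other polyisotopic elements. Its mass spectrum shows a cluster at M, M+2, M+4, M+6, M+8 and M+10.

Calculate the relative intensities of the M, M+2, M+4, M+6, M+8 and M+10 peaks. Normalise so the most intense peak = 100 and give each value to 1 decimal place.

Expanding (0.50690 + 0.49310)^5:
P(M) = 0.50690^5 = 0.033467
P(M+2) = 5 × 0.50690^4 × 0.49310^1 = 0.162777
P(M+4) = 10 × 0.50690^3 × 0.49310^2 = 0.316692
P(M+6) = 10 × 0.50690^2 × 0.49310^3 = 0.308070
P(M+8) = 5 × 0.50690^1 × 0.49310^4 = 0.149842
P(M+10) = 0.49310^5 = 0.029152
The M+4 peak is largest (0.316692); scaling to 100 gives 10.6 : 51.4 : 100.0 : 97.3 : 47.3 : 9.2.

10.6 : 51.4 : 100.0 : 97.3 : 47.3 : 9.2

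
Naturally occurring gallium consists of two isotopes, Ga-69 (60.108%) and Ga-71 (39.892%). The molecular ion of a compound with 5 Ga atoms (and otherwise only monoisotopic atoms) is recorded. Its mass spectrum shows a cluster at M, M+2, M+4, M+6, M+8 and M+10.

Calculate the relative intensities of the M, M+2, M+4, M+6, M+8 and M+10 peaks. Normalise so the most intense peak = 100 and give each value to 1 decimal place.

Each Ga atom is independently Ga-69 (p = 0.60108) or Ga-71 (q = 0.39892); the cluster is the binomial expansion (p + q)^5.
P(M) = 0.60108^5 = 0.078462
P(M+2) = 5 × 0.60108^4 × 0.39892^1 = 0.260366
P(M+4) = 10 × 0.60108^3 × 0.39892^2 = 0.345596
P(M+6) = 10 × 0.60108^2 × 0.39892^3 = 0.229362
P(M+8) = 5 × 0.60108^1 × 0.39892^4 = 0.076111
P(M+10) = 0.39892^5 = 0.010103
The M+4 peak is largest (0.345596); scaling to 100 gives 22.7 : 75.3 : 100.0 : 66.4 : 22.0 : 2.9.

22.7 : 75.3 : 100.0 : 66.4 : 22.0 : 2.9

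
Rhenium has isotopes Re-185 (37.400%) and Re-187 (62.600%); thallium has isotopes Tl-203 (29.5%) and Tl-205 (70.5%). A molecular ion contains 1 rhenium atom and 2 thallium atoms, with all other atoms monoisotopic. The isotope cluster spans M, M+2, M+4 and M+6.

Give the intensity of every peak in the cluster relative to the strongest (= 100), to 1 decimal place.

7.3 : 47.1 : 100.0 : 69.7

Rhenium pattern (n=1): 0.3740 : 0.6260
Thallium pattern (n=2): 0.087025 : 0.41595 : 0.497025
Convolve the two distributions (both contribute in 2-u steps):
  M: 0.3740×0.087025 = 0.032547
  M+2: 0.3740×0.41595 + 0.6260×0.087025 = 0.210043
  M+4: 0.3740×0.497025 + 0.6260×0.41595 = 0.446272
  M+6: 0.6260×0.497025 = 0.311138
Scale to base peak (0.446272) = 100: 7.3 : 47.1 : 100.0 : 69.7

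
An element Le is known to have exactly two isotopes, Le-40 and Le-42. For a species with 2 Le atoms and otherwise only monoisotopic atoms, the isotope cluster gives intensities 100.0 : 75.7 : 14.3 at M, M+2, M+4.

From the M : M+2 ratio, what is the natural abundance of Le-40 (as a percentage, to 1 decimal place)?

72.5%

Let p = fractional abundance of Le-40. I(M+2)/I(M) = [C(2,1)·p^1·(1−p)] / p^2 = 2·(1−p)/p = 75.7/100.0 = 0.7570
(1−p)/p = 0.7570/2 = 0.3785  ⇒  p = 1/(1 + 0.3785) = 0.7254
Le-40: 72.5%, Le-42: 27.5%.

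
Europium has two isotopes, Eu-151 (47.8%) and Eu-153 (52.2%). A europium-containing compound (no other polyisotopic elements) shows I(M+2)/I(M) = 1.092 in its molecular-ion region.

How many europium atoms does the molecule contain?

1

The M+2/M ratio from n Eu atoms is n · q/p = n · 0.522/0.478.
n = 1.092 × 0.478/0.522 = 1.00 ≈ 1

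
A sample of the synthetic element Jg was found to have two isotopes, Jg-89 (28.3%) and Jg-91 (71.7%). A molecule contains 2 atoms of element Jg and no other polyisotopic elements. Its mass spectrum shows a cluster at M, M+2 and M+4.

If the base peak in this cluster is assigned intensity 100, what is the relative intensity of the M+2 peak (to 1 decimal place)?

Binomial terms of (0.283 + 0.717)^2: M 0.0801, M+2 0.4058, M+4 0.5141 → M+4 is the base peak.
P(M+4) = C(2,2) × 0.283^0 × 0.717^2 = 1 × 1.0000 × 0.514089 = 0.514089 (base)
P(M+2) = C(2,1) × 0.283^1 × 0.717^1 = 2 × 0.2830 × 0.7170 = 0.405822
Relative intensity = 0.405822 / 0.514089 × 100 = 78.9

78.9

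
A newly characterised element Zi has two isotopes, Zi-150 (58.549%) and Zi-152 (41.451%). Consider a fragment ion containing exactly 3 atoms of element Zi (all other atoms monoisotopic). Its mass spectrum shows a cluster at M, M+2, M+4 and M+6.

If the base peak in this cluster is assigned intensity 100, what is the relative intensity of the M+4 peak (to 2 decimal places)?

70.80

Binomial terms of (0.58549 + 0.41451)^3: M 0.2007, M+2 0.4263, M+4 0.3018, M+6 0.0712 → M+2 is the base peak.
P(M+2) = C(3,1) × 0.58549^2 × 0.41451^1 = 3 × 0.34279854 × 0.41451 = 0.426280 (base)
P(M+4) = C(3,2) × 0.58549^1 × 0.41451^2 = 3 × 0.58549 × 0.17181854 = 0.301794
Relative intensity = 0.301794 / 0.426280 × 100 = 70.80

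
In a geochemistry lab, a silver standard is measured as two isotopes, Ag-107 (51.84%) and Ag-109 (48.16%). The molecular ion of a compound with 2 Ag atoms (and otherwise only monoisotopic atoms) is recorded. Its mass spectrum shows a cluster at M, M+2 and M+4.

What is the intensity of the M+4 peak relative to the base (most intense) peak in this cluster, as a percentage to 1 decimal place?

46.5%

Term probabilities: M 0.2687, M+2 0.4993, M+4 0.2319. Base peak = M+2.
P(M+2) = C(2,1) × 0.5184^1 × 0.4816^1 = 2 × 0.5184 × 0.4816 = 0.499323 (base)
P(M+4) = C(2,2) × 0.5184^0 × 0.4816^2 = 1 × 1.0000 × 0.23193856 = 0.231939
Relative intensity = 0.231939 / 0.499323 × 100 = 46.5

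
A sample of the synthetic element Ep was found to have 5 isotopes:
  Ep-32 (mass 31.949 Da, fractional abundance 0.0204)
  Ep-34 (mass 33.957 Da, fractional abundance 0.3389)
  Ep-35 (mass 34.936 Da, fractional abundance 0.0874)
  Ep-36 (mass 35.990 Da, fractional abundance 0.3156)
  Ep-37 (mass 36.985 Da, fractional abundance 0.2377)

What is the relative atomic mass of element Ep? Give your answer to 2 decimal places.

35.36 Da

Average mass = Σ (abundance × isotope mass) = 0.0204 × 31.949 + 0.3389 × 33.957 + 0.0874 × 34.936 + 0.3156 × 35.990 + 0.2377 × 36.985
= 0.6518 + 11.5080 + 3.0534 + 11.3584 + 8.7913 = 35.3629 Da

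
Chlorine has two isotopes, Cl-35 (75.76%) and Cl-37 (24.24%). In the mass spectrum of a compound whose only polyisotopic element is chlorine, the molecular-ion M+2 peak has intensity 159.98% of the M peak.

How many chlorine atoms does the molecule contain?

5

With n Cl atoms, P(M+2)/P(M) = C(n,1)·p^(n−1)q / p^n = n·q/p = n · 0.2424/0.7576.
n = 1.5998 × 0.7576/0.2424 = 5.00 ≈ 5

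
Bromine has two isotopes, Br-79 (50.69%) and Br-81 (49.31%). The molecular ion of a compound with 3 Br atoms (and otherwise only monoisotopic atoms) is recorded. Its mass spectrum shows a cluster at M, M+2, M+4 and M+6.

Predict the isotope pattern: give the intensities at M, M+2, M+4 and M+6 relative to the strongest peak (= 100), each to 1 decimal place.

34.3 : 100.0 : 97.3 : 31.5

The 3 Br atoms are independent, so intensities follow the terms of (0.5069 + 0.4931)^3.
P(M) = 0.5069^3 = 0.130247
P(M+2) = 3 × 0.5069^2 × 0.4931^1 = 0.380103
P(M+4) = 3 × 0.5069^1 × 0.4931^2 = 0.369755
P(M+6) = 0.4931^3 = 0.119896
The M+2 peak is largest (0.380103); scaling to 100 gives 34.3 : 100.0 : 97.3 : 31.5.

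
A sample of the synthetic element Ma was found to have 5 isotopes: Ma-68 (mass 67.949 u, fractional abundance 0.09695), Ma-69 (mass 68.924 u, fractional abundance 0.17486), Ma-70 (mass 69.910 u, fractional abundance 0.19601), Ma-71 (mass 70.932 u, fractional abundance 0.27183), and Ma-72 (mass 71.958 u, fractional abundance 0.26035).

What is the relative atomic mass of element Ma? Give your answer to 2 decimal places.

70.36 u

Weight each isotope mass by its fractional abundance: 0.09695 × 67.949 + 0.17486 × 68.924 + 0.19601 × 69.910 + 0.27183 × 70.932 + 0.26035 × 71.958
= 6.5877 + 12.0521 + 13.7031 + 19.2814 + 18.7343 = 70.3586 u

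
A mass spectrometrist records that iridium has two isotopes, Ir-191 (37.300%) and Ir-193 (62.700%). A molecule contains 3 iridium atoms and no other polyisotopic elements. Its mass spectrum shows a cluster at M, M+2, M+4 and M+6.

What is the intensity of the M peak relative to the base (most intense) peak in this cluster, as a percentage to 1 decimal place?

11.8%

(0.37300 + 0.62700)^3 gives M 0.0519, M+2 0.2617, M+4 0.4399, M+6 0.2465; the largest is M+4.
P(M+4) = C(3,2) × 0.37300^1 × 0.62700^2 = 3 × 0.3730 × 0.393129 = 0.439911 (base)
P(M) = C(3,0) × 0.37300^3 × 0.62700^0 = 1 × 0.05189512 × 1.0000 = 0.051895
Relative intensity = 0.051895 / 0.439911 × 100 = 11.8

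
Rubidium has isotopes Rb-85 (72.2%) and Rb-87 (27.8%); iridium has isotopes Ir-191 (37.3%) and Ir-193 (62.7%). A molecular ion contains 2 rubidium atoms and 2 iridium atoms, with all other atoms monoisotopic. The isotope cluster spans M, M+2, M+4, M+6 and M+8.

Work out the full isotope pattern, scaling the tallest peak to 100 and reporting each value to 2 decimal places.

Rubidium pattern (n=2): 0.521284 : 0.401432 : 0.077284
Iridium pattern (n=2): 0.139129 : 0.467742 : 0.393129
Convolve the two distributions (both contribute in 2-u steps):
  M: 0.521284×0.139129 = 0.072526
  M+2: 0.521284×0.467742 + 0.401432×0.139129 = 0.299677
  M+4: 0.521284×0.393129 + 0.401432×0.467742 + 0.077284×0.139129 = 0.403451
  M+6: 0.401432×0.393129 + 0.077284×0.467742 = 0.193964
  M+8: 0.077284×0.393129 = 0.030383
Scale to base peak (0.403451) = 100: 17.98 : 74.28 : 100.00 : 48.08 : 7.53

17.98 : 74.28 : 100.00 : 48.08 : 7.53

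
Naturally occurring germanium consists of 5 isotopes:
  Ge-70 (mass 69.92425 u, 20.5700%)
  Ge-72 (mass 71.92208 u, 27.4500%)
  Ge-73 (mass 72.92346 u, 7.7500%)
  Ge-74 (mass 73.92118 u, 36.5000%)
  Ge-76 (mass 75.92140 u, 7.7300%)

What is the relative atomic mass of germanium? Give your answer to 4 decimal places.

Weight each isotope mass by its fractional abundance: 0.205700 × 69.92425 + 0.274500 × 71.92208 + 0.077500 × 72.92346 + 0.365000 × 73.92118 + 0.077300 × 75.92140
= 14.383418 + 19.742611 + 5.651568 + 26.981231 + 5.868724 = 72.627552 u

72.6276 u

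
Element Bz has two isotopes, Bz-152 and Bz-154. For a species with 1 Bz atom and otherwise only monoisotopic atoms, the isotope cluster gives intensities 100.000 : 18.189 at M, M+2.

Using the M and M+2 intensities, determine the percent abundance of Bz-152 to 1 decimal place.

84.6%

Let p = fractional abundance of Bz-152. I(M+2)/I(M) = [C(1,1)·p^0·(1−p)] / p^1 = 1·(1−p)/p = 18.189/100.000 = 0.1819
(1−p)/p = 0.1819/1 = 0.1819  ⇒  p = 1/(1 + 0.1819) = 0.8461
Bz-152: 84.6%, Bz-154: 15.4%.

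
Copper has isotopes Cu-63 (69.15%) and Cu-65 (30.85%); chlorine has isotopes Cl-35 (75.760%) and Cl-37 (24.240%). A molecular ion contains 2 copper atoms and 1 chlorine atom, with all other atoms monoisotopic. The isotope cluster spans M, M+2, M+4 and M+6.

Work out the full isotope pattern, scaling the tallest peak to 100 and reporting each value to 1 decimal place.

Copper pattern (n=2): 0.47817225 : 0.4266555 : 0.09517225
Chlorine pattern (n=1): 0.7576 : 0.2424
Convolve the two distributions (both contribute in 2-u steps):
  M: 0.47817225×0.7576 = 0.362263
  M+2: 0.47817225×0.2424 + 0.4266555×0.7576 = 0.439143
  M+4: 0.4266555×0.2424 + 0.09517225×0.7576 = 0.175524
  M+6: 0.09517225×0.2424 = 0.023070
Scale to base peak (0.439143) = 100: 82.5 : 100.0 : 40.0 : 5.3

82.5 : 100.0 : 40.0 : 5.3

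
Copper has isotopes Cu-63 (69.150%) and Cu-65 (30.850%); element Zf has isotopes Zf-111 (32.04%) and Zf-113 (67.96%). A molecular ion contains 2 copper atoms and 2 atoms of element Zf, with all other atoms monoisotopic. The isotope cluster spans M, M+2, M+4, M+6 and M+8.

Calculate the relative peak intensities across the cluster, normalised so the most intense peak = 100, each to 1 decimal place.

11.8 : 60.5 : 100.0 : 57.3 : 10.6

Copper pattern (n=2): 0.47817225 : 0.4266555 : 0.09517225
Element Zf pattern (n=2): 0.10265616 : 0.43548768 : 0.46185616
Convolve the two distributions (both contribute in 2-u steps):
  M: 0.47817225×0.10265616 = 0.049087
  M+2: 0.47817225×0.43548768 + 0.4266555×0.10265616 = 0.252037
  M+4: 0.47817225×0.46185616 + 0.4266555×0.43548768 + 0.09517225×0.10265616 = 0.416420
  M+6: 0.4266555×0.46185616 + 0.09517225×0.43548768 = 0.238500
  M+8: 0.09517225×0.46185616 = 0.043956
Scale to base peak (0.416420) = 100: 11.8 : 60.5 : 100.0 : 57.3 : 10.6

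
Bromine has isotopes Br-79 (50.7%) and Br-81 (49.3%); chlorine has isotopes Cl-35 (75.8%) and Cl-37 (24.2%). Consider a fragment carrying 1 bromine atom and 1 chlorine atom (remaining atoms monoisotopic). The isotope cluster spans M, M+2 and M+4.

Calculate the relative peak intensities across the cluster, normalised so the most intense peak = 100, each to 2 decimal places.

Bromine pattern (n=1): 0.5070 : 0.4930
Chlorine pattern (n=1): 0.7580 : 0.2420
Convolve the two distributions (both contribute in 2-u steps):
  M: 0.5070×0.7580 = 0.384306
  M+2: 0.5070×0.2420 + 0.4930×0.7580 = 0.496388
  M+4: 0.4930×0.2420 = 0.119306
Scale to base peak (0.496388) = 100: 77.42 : 100.00 : 24.03

77.42 : 100.00 : 24.03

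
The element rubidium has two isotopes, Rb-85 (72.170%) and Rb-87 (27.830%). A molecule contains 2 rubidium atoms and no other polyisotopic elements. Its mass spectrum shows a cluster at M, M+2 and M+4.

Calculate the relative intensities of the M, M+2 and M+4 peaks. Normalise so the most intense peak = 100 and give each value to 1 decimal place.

100.0 : 77.1 : 14.9

Expanding (0.72170 + 0.27830)^2:
P(M) = 0.72170^2 = 0.520851
P(M+2) = 2 × 0.72170^1 × 0.27830^1 = 0.401698
P(M+4) = 0.27830^2 = 0.077451
The M peak is largest (0.520851); scaling to 100 gives 100.0 : 77.1 : 14.9.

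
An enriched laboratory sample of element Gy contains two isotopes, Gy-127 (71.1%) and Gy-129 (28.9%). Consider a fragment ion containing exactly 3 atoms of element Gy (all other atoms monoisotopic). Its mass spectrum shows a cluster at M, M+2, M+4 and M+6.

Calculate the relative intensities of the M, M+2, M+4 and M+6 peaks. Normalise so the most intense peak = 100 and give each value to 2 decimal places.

The 3 Gy atoms are independent, so intensities follow the terms of (0.711 + 0.289)^3.
P(M) = 0.711^3 = 0.359425
P(M+2) = 3 × 0.711^2 × 0.289^1 = 0.438287
P(M+4) = 3 × 0.711^1 × 0.289^2 = 0.178150
P(M+6) = 0.289^3 = 0.024138
The M+2 peak is largest (0.438287); scaling to 100 gives 82.01 : 100.00 : 40.65 : 5.51.

82.01 : 100.00 : 40.65 : 5.51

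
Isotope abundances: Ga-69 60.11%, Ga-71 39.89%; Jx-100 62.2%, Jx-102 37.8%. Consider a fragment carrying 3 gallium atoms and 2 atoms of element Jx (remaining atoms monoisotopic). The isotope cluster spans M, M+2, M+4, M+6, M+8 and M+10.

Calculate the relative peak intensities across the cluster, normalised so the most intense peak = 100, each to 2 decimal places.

Gallium pattern (n=3): 0.21719018 : 0.43239309 : 0.28694328 : 0.06347345
Element Jx pattern (n=2): 0.386884 : 0.470232 : 0.142884
Convolve the two distributions (both contribute in 2-u steps):
  M: 0.21719018×0.386884 = 0.084027
  M+2: 0.21719018×0.470232 + 0.43239309×0.386884 = 0.269416
  M+4: 0.21719018×0.142884 + 0.43239309×0.470232 + 0.28694328×0.386884 = 0.345372
  M+6: 0.43239309×0.142884 + 0.28694328×0.470232 + 0.06347345×0.386884 = 0.221269
  M+8: 0.28694328×0.142884 + 0.06347345×0.470232 = 0.070847
  M+10: 0.06347345×0.142884 = 0.009069
Scale to base peak (0.345372) = 100: 24.33 : 78.01 : 100.00 : 64.07 : 20.51 : 2.63

24.33 : 78.01 : 100.00 : 64.07 : 20.51 : 2.63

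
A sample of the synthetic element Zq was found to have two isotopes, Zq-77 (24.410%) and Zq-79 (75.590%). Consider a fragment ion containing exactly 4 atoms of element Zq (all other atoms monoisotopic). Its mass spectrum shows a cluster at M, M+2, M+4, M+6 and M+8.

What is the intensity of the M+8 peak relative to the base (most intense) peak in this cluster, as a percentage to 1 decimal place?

77.4%

(0.24410 + 0.75590)^4 gives M 0.0036, M+2 0.0440, M+4 0.2043, M+6 0.4217, M+8 0.3265; the largest is M+6.
P(M+6) = C(4,3) × 0.24410^1 × 0.75590^3 = 4 × 0.2441 × 0.43190978 = 0.421717 (base)
P(M+8) = C(4,4) × 0.24410^0 × 0.75590^4 = 1 × 1.0000 × 0.3264806 = 0.326481
Relative intensity = 0.326481 / 0.421717 × 100 = 77.4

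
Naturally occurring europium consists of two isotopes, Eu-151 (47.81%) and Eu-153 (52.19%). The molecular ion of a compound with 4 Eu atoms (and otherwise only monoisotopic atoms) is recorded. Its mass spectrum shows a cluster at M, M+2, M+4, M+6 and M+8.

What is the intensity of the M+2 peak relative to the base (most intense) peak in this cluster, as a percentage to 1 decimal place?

61.1%

Binomial terms of (0.4781 + 0.5219)^4: M 0.0522, M+2 0.2281, M+4 0.3736, M+6 0.2719, M+8 0.0742 → M+4 is the base peak.
P(M+4) = C(4,2) × 0.4781^2 × 0.5219^2 = 6 × 0.22857961 × 0.27237961 = 0.373563 (base)
P(M+2) = C(4,1) × 0.4781^3 × 0.5219^1 = 4 × 0.10928391 × 0.5219 = 0.228141
Relative intensity = 0.228141 / 0.373563 × 100 = 61.1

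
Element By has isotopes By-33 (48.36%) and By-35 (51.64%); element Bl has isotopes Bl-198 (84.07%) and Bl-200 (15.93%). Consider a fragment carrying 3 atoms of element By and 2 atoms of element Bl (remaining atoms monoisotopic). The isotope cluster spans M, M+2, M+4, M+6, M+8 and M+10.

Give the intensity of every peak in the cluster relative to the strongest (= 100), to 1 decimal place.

Element By pattern (n=3): 0.11309903 : 0.36230979 : 0.38688333 : 0.13770785
Element Bl pattern (n=2): 0.70677649 : 0.26784702 : 0.02537649
Convolve the two distributions (both contribute in 2-u steps):
  M: 0.11309903×0.70677649 = 0.079936
  M+2: 0.11309903×0.26784702 + 0.36230979×0.70677649 = 0.286365
  M+4: 0.11309903×0.02537649 + 0.36230979×0.26784702 + 0.38688333×0.70677649 = 0.373354
  M+6: 0.36230979×0.02537649 + 0.38688333×0.26784702 + 0.13770785×0.70677649 = 0.210148
  M+8: 0.38688333×0.02537649 + 0.13770785×0.26784702 = 0.046702
  M+10: 0.13770785×0.02537649 = 0.003495
Scale to base peak (0.373354) = 100: 21.4 : 76.7 : 100.0 : 56.3 : 12.5 : 0.9

21.4 : 76.7 : 100.0 : 56.3 : 12.5 : 0.9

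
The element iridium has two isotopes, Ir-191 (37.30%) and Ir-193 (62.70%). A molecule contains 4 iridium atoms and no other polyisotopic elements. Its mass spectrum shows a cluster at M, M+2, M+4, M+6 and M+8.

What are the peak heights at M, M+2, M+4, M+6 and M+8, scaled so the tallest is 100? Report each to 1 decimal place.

Expanding (0.3730 + 0.6270)^4:
P(M) = 0.3730^4 = 0.019357
P(M+2) = 4 × 0.3730^3 × 0.6270^1 = 0.130153
P(M+4) = 6 × 0.3730^2 × 0.6270^2 = 0.328174
P(M+6) = 4 × 0.3730^1 × 0.6270^3 = 0.367766
P(M+8) = 0.6270^4 = 0.154550
The M+6 peak is largest (0.367766); scaling to 100 gives 5.3 : 35.4 : 89.2 : 100.0 : 42.0.

5.3 : 35.4 : 89.2 : 100.0 : 42.0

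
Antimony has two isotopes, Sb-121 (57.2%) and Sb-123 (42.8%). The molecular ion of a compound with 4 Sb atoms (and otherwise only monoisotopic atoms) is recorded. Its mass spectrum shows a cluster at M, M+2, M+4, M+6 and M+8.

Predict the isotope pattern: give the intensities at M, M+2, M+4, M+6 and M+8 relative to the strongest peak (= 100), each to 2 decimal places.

Expanding (0.572 + 0.428)^4:
P(M) = 0.572^4 = 0.107049
P(M+2) = 4 × 0.572^3 × 0.428^1 = 0.320400
P(M+4) = 6 × 0.572^2 × 0.428^2 = 0.359609
P(M+6) = 4 × 0.572^1 × 0.428^3 = 0.179385
P(M+8) = 0.428^4 = 0.033556
The M+4 peak is largest (0.359609); scaling to 100 gives 29.77 : 89.10 : 100.00 : 49.88 : 9.33.

29.77 : 89.10 : 100.00 : 49.88 : 9.33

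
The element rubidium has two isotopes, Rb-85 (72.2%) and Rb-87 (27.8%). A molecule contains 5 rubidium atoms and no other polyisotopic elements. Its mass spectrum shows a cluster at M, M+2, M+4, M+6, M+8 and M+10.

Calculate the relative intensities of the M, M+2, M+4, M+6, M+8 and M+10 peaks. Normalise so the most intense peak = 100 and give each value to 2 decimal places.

51.94 : 100.00 : 77.01 : 29.65 : 5.71 : 0.44

Each Rb atom is independently Rb-85 (p = 0.722) or Rb-87 (q = 0.278); the cluster is the binomial expansion (p + q)^5.
P(M) = 0.722^5 = 0.196194
P(M+2) = 5 × 0.722^4 × 0.278^1 = 0.377714
P(M+4) = 10 × 0.722^3 × 0.278^2 = 0.290872
P(M+6) = 10 × 0.722^2 × 0.278^3 = 0.111998
P(M+8) = 5 × 0.722^1 × 0.278^4 = 0.021562
P(M+10) = 0.278^5 = 0.001660
The M+2 peak is largest (0.377714); scaling to 100 gives 51.94 : 100.00 : 77.01 : 29.65 : 5.71 : 0.44.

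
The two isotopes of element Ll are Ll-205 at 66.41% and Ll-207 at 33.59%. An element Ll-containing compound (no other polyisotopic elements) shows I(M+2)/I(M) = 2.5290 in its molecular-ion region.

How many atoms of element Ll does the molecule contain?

For n independent Ll atoms, I(M+2)/I(M) = n · (abundance Ll-207) / (abundance Ll-205) = n · 0.3359/0.6641.
n = 2.5290 × 0.6641/0.3359 = 5.00 ≈ 5

5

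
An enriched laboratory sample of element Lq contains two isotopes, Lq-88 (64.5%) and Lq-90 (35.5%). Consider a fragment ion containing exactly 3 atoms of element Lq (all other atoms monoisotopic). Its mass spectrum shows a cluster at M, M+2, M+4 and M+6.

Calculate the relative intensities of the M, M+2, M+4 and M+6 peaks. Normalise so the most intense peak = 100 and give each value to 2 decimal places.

60.56 : 100.00 : 55.04 : 10.10

Expanding (0.645 + 0.355)^3:
P(M) = 0.645^3 = 0.268336
P(M+2) = 3 × 0.645^2 × 0.355^1 = 0.443067
P(M+4) = 3 × 0.645^1 × 0.355^2 = 0.243858
P(M+6) = 0.355^3 = 0.044739
The M+2 peak is largest (0.443067); scaling to 100 gives 60.56 : 100.00 : 55.04 : 10.10.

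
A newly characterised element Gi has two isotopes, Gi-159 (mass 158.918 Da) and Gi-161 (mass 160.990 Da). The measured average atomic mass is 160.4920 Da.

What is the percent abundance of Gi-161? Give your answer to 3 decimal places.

With x = fraction of Gi-159 (so Gi-161 is 1 − x):
158.918·x + 160.990·(1 − x) = 160.4920
(158.918 − 160.990)·x = 160.4920 − 160.990
x = -0.4980 / -2.072 = 0.24035 → 24.035% Gi-159, 75.965% Gi-161.

75.965%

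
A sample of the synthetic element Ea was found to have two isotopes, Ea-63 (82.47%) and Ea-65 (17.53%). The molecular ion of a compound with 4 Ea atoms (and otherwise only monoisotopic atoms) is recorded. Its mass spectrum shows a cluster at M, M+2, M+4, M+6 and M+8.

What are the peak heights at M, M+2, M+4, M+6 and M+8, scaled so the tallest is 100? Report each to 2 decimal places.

100.00 : 85.02 : 27.11 : 3.84 : 0.20

Expanding (0.8247 + 0.1753)^4:
P(M) = 0.8247^4 = 0.462577
P(M+2) = 4 × 0.8247^3 × 0.1753^1 = 0.393305
P(M+4) = 6 × 0.8247^2 × 0.1753^2 = 0.125403
P(M+6) = 4 × 0.8247^1 × 0.1753^3 = 0.017771
P(M+8) = 0.1753^4 = 0.000944
The M peak is largest (0.462577); scaling to 100 gives 100.00 : 85.02 : 27.11 : 3.84 : 0.20.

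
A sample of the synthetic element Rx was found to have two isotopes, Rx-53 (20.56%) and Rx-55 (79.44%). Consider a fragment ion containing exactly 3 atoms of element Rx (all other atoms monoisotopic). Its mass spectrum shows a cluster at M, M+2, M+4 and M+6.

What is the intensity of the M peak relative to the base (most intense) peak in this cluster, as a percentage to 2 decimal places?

Binomial terms of (0.2056 + 0.7944)^3: M 0.0087, M+2 0.1007, M+4 0.3892, M+6 0.5013 → M+6 is the base peak.
P(M+6) = C(3,3) × 0.2056^0 × 0.7944^3 = 1 × 1.0000 × 0.50132309 = 0.501323 (base)
P(M) = C(3,0) × 0.2056^3 × 0.7944^0 = 1 × 0.00869099 × 1.0000 = 0.008691
Relative intensity = 0.008691 / 0.501323 × 100 = 1.73

1.73%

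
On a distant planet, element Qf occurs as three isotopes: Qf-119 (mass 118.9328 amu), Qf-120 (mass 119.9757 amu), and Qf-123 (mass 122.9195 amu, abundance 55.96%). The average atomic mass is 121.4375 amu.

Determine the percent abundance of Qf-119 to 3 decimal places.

17.792%

The remaining 44.04% is split between Qf-119 (fraction x) and Qf-120 (fraction 0.4404 − x).
Substituting: 118.9328x + 119.9757(0.4404 − x) = 52.6517478
(118.9328 − 119.9757)x = -0.18555048  ⇒  x = 0.17792, y = 0.26248
Qf-119: 17.792%, Qf-120: 26.248%.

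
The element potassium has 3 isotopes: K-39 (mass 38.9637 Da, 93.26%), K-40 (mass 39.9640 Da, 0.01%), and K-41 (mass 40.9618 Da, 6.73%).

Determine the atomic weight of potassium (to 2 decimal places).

39.10 Da

Ar = Σ fᵢ·mᵢ = 0.9326 × 38.9637 + 0.0001 × 39.9640 + 0.0673 × 40.9618
= 36.33755 + 0.00400 + 2.75673 = 39.09828 Da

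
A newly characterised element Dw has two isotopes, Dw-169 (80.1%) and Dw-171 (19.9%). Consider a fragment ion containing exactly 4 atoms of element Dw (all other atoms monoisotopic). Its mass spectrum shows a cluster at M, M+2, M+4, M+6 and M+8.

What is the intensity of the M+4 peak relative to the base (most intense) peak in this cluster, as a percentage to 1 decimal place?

37.0%

Binomial terms of (0.801 + 0.199)^4: M 0.4117, M+2 0.4091, M+4 0.1524, M+6 0.0252, M+8 0.0016 → M is the base peak.
P(M) = C(4,0) × 0.801^4 × 0.199^0 = 1 × 0.41165184 × 1.0000 = 0.411652 (base)
P(M+4) = C(4,2) × 0.801^2 × 0.199^2 = 6 × 0.641601 × 0.039601 = 0.152448
Relative intensity = 0.152448 / 0.411652 × 100 = 37.0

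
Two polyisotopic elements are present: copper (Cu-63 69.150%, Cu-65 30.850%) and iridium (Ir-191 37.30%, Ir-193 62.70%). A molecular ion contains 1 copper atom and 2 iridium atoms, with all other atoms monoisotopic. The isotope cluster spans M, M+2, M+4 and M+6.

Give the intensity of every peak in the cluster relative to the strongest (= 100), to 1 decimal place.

Copper pattern (n=1): 0.6915 : 0.3085
Iridium pattern (n=2): 0.139129 : 0.467742 : 0.393129
Convolve the two distributions (both contribute in 2-u steps):
  M: 0.6915×0.139129 = 0.096208
  M+2: 0.6915×0.467742 + 0.3085×0.139129 = 0.366365
  M+4: 0.6915×0.393129 + 0.3085×0.467742 = 0.416147
  M+6: 0.3085×0.393129 = 0.121280
Scale to base peak (0.416147) = 100: 23.1 : 88.0 : 100.0 : 29.1

23.1 : 88.0 : 100.0 : 29.1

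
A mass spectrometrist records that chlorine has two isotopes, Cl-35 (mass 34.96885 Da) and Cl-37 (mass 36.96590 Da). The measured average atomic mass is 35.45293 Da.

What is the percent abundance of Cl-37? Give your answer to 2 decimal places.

Writing the weighted mean with unknown fraction x of Cl-35:
34.96885·x + 36.96590·(1 − x) = 35.45293
(34.96885 − 36.96590)·x = 35.45293 − 36.96590
x = -1.51297 / -1.99705 = 0.75760 → 75.76% Cl-35, 24.24% Cl-37.

24.24%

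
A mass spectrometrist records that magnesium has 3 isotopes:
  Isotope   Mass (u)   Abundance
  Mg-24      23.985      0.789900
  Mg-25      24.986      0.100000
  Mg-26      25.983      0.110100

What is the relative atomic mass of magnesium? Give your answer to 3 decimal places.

Weight each isotope mass by its fractional abundance: 0.789900 × 23.985 + 0.100000 × 24.986 + 0.110100 × 25.983
= 18.9458 + 2.4986 + 2.8607 = 24.3051 u

24.305 u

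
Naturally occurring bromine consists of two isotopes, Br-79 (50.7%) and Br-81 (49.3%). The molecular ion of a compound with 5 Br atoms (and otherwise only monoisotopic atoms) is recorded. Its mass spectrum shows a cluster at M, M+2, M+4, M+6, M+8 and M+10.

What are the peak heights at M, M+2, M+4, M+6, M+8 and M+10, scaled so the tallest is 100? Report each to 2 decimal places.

10.58 : 51.42 : 100.00 : 97.24 : 47.28 : 9.19

Expanding (0.507 + 0.493)^5:
P(M) = 0.507^5 = 0.033500
P(M+2) = 5 × 0.507^4 × 0.493^1 = 0.162873
P(M+4) = 10 × 0.507^3 × 0.493^2 = 0.316751
P(M+6) = 10 × 0.507^2 × 0.493^3 = 0.308004
P(M+8) = 5 × 0.507^1 × 0.493^4 = 0.149750
P(M+10) = 0.493^5 = 0.029123
The M+4 peak is largest (0.316751); scaling to 100 gives 10.58 : 51.42 : 100.00 : 97.24 : 47.28 : 9.19.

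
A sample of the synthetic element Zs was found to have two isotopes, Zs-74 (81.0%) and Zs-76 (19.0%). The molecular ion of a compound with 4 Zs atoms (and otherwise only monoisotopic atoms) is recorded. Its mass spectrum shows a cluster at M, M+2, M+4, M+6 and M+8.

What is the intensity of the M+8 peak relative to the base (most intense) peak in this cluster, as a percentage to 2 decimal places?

0.30%

Binomial terms of (0.810 + 0.190)^4: M 0.4305, M+2 0.4039, M+4 0.1421, M+6 0.0222, M+8 0.0013 → M is the base peak.
P(M) = C(4,0) × 0.810^4 × 0.190^0 = 1 × 0.43046721 × 1.0000 = 0.430467 (base)
P(M+8) = C(4,4) × 0.810^0 × 0.190^4 = 1 × 1.0000 × 0.00130321 = 0.001303
Relative intensity = 0.001303 / 0.430467 × 100 = 0.30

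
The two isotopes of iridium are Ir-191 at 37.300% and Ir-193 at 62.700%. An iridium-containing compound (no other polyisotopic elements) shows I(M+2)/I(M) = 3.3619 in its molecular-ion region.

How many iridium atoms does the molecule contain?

2

For n independent Ir atoms, I(M+2)/I(M) = n · (abundance Ir-193) / (abundance Ir-191) = n · 0.62700/0.37300.
n = 3.3619 × 0.37300/0.62700 = 2.00 ≈ 2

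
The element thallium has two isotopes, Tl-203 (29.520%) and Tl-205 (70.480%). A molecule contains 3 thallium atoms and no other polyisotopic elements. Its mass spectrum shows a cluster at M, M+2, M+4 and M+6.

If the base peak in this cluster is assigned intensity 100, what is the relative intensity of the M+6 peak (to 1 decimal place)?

Term probabilities: M 0.0257, M+2 0.1843, M+4 0.4399, M+6 0.3501. Base peak = M+4.
P(M+4) = C(3,2) × 0.29520^1 × 0.70480^2 = 3 × 0.2952 × 0.49674304 = 0.439916 (base)
P(M+6) = C(3,3) × 0.29520^0 × 0.70480^3 = 1 × 1.0000 × 0.35010449 = 0.350104
Relative intensity = 0.350104 / 0.439916 × 100 = 79.6

79.6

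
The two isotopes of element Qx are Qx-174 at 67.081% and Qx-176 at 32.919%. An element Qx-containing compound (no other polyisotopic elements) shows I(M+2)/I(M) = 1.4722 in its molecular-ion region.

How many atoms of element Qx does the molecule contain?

3

With n Qx atoms, P(M+2)/P(M) = C(n,1)·p^(n−1)q / p^n = n·q/p = n · 0.32919/0.67081.
n = 1.4722 × 0.67081/0.32919 = 3.00 ≈ 3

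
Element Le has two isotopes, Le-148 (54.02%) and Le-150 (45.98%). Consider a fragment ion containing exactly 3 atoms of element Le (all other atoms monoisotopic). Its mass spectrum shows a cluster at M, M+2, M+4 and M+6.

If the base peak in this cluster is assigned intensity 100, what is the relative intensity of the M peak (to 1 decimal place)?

Binomial terms of (0.5402 + 0.4598)^3: M 0.1576, M+2 0.4025, M+4 0.3426, M+6 0.0972 → M+2 is the base peak.
P(M+2) = C(3,1) × 0.5402^2 × 0.4598^1 = 3 × 0.29181604 × 0.4598 = 0.402531 (base)
P(M) = C(3,0) × 0.5402^3 × 0.4598^0 = 1 × 0.15763902 × 1.0000 = 0.157639
Relative intensity = 0.157639 / 0.402531 × 100 = 39.2

39.2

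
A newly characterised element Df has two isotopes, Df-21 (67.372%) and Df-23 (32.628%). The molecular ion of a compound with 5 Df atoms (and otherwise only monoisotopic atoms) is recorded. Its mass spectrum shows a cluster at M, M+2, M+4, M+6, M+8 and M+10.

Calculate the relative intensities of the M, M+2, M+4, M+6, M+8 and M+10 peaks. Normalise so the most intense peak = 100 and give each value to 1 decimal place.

41.3 : 100.0 : 96.9 : 46.9 : 11.4 : 1.1

Each Df atom is independently Df-21 (p = 0.67372) or Df-23 (q = 0.32628); the cluster is the binomial expansion (p + q)^5.
P(M) = 0.67372^5 = 0.138802
P(M+2) = 5 × 0.67372^4 × 0.32628^1 = 0.336108
P(M+4) = 10 × 0.67372^3 × 0.32628^2 = 0.325551
P(M+6) = 10 × 0.67372^2 × 0.32628^3 = 0.157663
P(M+8) = 5 × 0.67372^1 × 0.32628^4 = 0.038178
P(M+10) = 0.32628^5 = 0.003698
The M+2 peak is largest (0.336108); scaling to 100 gives 41.3 : 100.0 : 96.9 : 46.9 : 11.4 : 1.1.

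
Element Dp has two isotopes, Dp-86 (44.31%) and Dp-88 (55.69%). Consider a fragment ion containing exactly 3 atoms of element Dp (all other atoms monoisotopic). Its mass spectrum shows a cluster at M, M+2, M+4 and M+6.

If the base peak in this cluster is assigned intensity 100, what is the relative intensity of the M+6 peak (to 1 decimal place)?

Term probabilities: M 0.0870, M+2 0.3280, M+4 0.4123, M+6 0.1727. Base peak = M+4.
P(M+4) = C(3,2) × 0.4431^1 × 0.5569^2 = 3 × 0.4431 × 0.31013761 = 0.412266 (base)
P(M+6) = C(3,3) × 0.4431^0 × 0.5569^3 = 1 × 1.0000 × 0.17271564 = 0.172716
Relative intensity = 0.172716 / 0.412266 × 100 = 41.9

41.9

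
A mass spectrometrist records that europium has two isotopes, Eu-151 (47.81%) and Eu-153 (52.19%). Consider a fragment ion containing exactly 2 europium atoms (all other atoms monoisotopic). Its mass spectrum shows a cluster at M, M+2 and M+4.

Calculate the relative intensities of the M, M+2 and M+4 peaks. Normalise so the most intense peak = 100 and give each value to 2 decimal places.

45.80 : 100.00 : 54.58

The 2 Eu atoms are independent, so intensities follow the terms of (0.4781 + 0.5219)^2.
P(M) = 0.4781^2 = 0.228580
P(M+2) = 2 × 0.4781^1 × 0.5219^1 = 0.499041
P(M+4) = 0.5219^2 = 0.272380
The M+2 peak is largest (0.499041); scaling to 100 gives 45.80 : 100.00 : 54.58.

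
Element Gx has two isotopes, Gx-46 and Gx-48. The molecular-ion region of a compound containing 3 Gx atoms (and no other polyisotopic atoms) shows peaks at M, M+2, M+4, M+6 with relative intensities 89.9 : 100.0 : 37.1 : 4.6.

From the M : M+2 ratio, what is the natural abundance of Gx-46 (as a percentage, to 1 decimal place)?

Write p for the Gx-46 fraction. I(M+2)/I(M) = [C(3,1)·p^2·(1−p)] / p^3 = 3·(1−p)/p = 100.0/89.9 = 1.1123
(1−p)/p = 1.1123/3 = 0.3708  ⇒  p = 1/(1 + 0.3708) = 0.7295
Gx-46: 73.0%, Gx-48: 27.0%.

73.0%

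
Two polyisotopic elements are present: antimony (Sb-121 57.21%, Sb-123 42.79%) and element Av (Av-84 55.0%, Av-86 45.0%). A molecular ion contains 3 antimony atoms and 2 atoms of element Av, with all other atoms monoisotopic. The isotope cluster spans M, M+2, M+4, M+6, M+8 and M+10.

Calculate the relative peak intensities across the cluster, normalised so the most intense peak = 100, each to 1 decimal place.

Antimony pattern (n=3): 0.18724742 : 0.42015297 : 0.3142518 : 0.07834781
Element Av pattern (n=2): 0.3025 : 0.4950 : 0.2025
Convolve the two distributions (both contribute in 2-u steps):
  M: 0.18724742×0.3025 = 0.056642
  M+2: 0.18724742×0.4950 + 0.42015297×0.3025 = 0.219784
  M+4: 0.18724742×0.2025 + 0.42015297×0.4950 + 0.3142518×0.3025 = 0.340954
  M+6: 0.42015297×0.2025 + 0.3142518×0.4950 + 0.07834781×0.3025 = 0.264336
  M+8: 0.3142518×0.2025 + 0.07834781×0.4950 = 0.102418
  M+10: 0.07834781×0.2025 = 0.015865
Scale to base peak (0.340954) = 100: 16.6 : 64.5 : 100.0 : 77.5 : 30.0 : 4.7

16.6 : 64.5 : 100.0 : 77.5 : 30.0 : 4.7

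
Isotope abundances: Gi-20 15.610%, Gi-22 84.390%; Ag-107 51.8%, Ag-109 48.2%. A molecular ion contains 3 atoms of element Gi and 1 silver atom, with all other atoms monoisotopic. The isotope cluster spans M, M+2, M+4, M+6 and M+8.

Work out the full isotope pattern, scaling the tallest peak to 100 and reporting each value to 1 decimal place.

0.4 : 7.2 : 42.9 : 100.0 : 61.4

Element Gi pattern (n=3): 0.00380372 : 0.06169047 : 0.3335079 : 0.60099791
Silver pattern (n=1): 0.5180 : 0.4820
Convolve the two distributions (both contribute in 2-u steps):
  M: 0.00380372×0.5180 = 0.001970
  M+2: 0.00380372×0.4820 + 0.06169047×0.5180 = 0.033789
  M+4: 0.06169047×0.4820 + 0.3335079×0.5180 = 0.202492
  M+6: 0.3335079×0.4820 + 0.60099791×0.5180 = 0.472068
  M+8: 0.60099791×0.4820 = 0.289681
Scale to base peak (0.472068) = 100: 0.4 : 7.2 : 42.9 : 100.0 : 61.4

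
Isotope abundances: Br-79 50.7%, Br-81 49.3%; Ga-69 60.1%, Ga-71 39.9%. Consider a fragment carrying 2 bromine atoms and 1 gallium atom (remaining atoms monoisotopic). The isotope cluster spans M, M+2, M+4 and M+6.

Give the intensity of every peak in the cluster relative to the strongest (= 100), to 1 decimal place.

38.3 : 100.0 : 85.7 : 24.1

Bromine pattern (n=2): 0.257049 : 0.499902 : 0.243049
Gallium pattern (n=1): 0.6010 : 0.3990
Convolve the two distributions (both contribute in 2-u steps):
  M: 0.257049×0.6010 = 0.154486
  M+2: 0.257049×0.3990 + 0.499902×0.6010 = 0.403004
  M+4: 0.499902×0.3990 + 0.243049×0.6010 = 0.345533
  M+6: 0.243049×0.3990 = 0.096977
Scale to base peak (0.403004) = 100: 38.3 : 100.0 : 85.7 : 24.1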